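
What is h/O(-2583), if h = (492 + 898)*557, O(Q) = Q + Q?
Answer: -387115/2583 ≈ -149.87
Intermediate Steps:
O(Q) = 2*Q
h = 774230 (h = 1390*557 = 774230)
h/O(-2583) = 774230/((2*(-2583))) = 774230/(-5166) = 774230*(-1/5166) = -387115/2583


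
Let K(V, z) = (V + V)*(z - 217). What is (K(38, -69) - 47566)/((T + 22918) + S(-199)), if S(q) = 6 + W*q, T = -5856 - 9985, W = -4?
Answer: -69302/7879 ≈ -8.7958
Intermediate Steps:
K(V, z) = 2*V*(-217 + z) (K(V, z) = (2*V)*(-217 + z) = 2*V*(-217 + z))
T = -15841
S(q) = 6 - 4*q
(K(38, -69) - 47566)/((T + 22918) + S(-199)) = (2*38*(-217 - 69) - 47566)/((-15841 + 22918) + (6 - 4*(-199))) = (2*38*(-286) - 47566)/(7077 + (6 + 796)) = (-21736 - 47566)/(7077 + 802) = -69302/7879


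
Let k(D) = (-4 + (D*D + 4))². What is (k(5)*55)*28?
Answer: 962500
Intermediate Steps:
k(D) = D⁴ (k(D) = (-4 + (D² + 4))² = (-4 + (4 + D²))² = (D²)² = D⁴)
(k(5)*55)*28 = (5⁴*55)*28 = (625*55)*28 = 34375*28 = 962500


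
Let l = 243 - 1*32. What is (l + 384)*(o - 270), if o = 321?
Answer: 30345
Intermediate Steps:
l = 211 (l = 243 - 32 = 211)
(l + 384)*(o - 270) = (211 + 384)*(321 - 270) = 595*51 = 30345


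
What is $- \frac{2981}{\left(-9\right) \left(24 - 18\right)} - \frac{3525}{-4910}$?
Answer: $\frac{741353}{13257} \approx 55.922$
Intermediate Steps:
$- \frac{2981}{\left(-9\right) \left(24 - 18\right)} - \frac{3525}{-4910} = - \frac{2981}{\left(-9\right) 6} - - \frac{705}{982} = - \frac{2981}{-54} + \frac{705}{982} = \left(-2981\right) \left(- \frac{1}{54}\right) + \frac{705}{982} = \frac{2981}{54} + \frac{705}{982} = \frac{741353}{13257}$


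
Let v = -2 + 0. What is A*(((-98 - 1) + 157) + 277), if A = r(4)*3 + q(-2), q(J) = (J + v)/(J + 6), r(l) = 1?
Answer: 670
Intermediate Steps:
v = -2
q(J) = (-2 + J)/(6 + J) (q(J) = (J - 2)/(J + 6) = (-2 + J)/(6 + J))
A = 2 (A = 1*3 + (-2 - 2)/(6 - 2) = 3 - 4/4 = 3 + (¼)*(-4) = 3 - 1 = 2)
A*(((-98 - 1) + 157) + 277) = 2*(((-98 - 1) + 157) + 277) = 2*((-99 + 157) + 277) = 2*(58 + 277) = 2*335 = 670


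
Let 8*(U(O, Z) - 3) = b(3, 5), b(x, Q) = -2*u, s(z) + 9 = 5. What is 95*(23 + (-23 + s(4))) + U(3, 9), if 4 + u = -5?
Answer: -1499/4 ≈ -374.75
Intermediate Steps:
u = -9 (u = -4 - 5 = -9)
s(z) = -4 (s(z) = -9 + 5 = -4)
b(x, Q) = 18 (b(x, Q) = -2*(-9) = 18)
U(O, Z) = 21/4 (U(O, Z) = 3 + (⅛)*18 = 3 + 9/4 = 21/4)
95*(23 + (-23 + s(4))) + U(3, 9) = 95*(23 + (-23 - 4)) + 21/4 = 95*(23 - 27) + 21/4 = 95*(-4) + 21/4 = -380 + 21/4 = -1499/4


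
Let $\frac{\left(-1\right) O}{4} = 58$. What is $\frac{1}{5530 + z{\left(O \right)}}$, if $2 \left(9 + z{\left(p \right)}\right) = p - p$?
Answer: $\frac{1}{5521} \approx 0.00018113$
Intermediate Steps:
$O = -232$ ($O = \left(-4\right) 58 = -232$)
$z{\left(p \right)} = -9$ ($z{\left(p \right)} = -9 + \frac{p - p}{2} = -9 + \frac{1}{2} \cdot 0 = -9 + 0 = -9$)
$\frac{1}{5530 + z{\left(O \right)}} = \frac{1}{5530 - 9} = \frac{1}{5521}$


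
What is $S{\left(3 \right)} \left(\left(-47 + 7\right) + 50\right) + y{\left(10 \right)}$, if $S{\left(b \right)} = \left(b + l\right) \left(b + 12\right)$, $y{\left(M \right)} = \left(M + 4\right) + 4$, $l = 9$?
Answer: $1818$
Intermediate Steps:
$y{\left(M \right)} = 8 + M$ ($y{\left(M \right)} = \left(4 + M\right) + 4 = 8 + M$)
$S{\left(b \right)} = \left(9 + b\right) \left(12 + b\right)$ ($S{\left(b \right)} = \left(b + 9\right) \left(b + 12\right) = \left(9 + b\right) \left(12 + b\right)$)
$S{\left(3 \right)} \left(\left(-47 + 7\right) + 50\right) + y{\left(10 \right)} = \left(108 + 3^{2} + 21 \cdot 3\right) \left(\left(-47 + 7\right) + 50\right) + \left(8 + 10\right) = \left(108 + 9 + 63\right) \left(-40 + 50\right) + 18 = 180 \cdot 10 + 18 = 1800 + 18 = 1818$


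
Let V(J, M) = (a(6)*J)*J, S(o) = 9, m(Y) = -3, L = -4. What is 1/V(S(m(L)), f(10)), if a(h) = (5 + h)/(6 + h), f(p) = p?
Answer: 4/297 ≈ 0.013468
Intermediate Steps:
a(h) = (5 + h)/(6 + h)
V(J, M) = 11*J**2/12 (V(J, M) = (((5 + 6)/(6 + 6))*J)*J = ((11/12)*J)*J = (((1/12)*11)*J)*J = (11*J/12)*J = 11*J**2/12)
1/V(S(m(L)), f(10)) = 1/((11/12)*9**2) = 1/((11/12)*81) = 1/(297/4) = 4/297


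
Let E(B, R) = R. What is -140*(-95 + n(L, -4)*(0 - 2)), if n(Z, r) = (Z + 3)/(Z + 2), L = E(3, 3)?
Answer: 13636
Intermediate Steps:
L = 3
n(Z, r) = (3 + Z)/(2 + Z)
-140*(-95 + n(L, -4)*(0 - 2)) = -140*(-95 + ((3 + 3)/(2 + 3))*(0 - 2)) = -140*(-95 + (6/5)*(-2)) = -140*(-95 - 12/5) = -140*(-487/5) = 13636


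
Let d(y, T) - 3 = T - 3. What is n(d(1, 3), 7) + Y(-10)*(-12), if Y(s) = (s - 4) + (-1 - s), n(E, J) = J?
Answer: 67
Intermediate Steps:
d(y, T) = T (d(y, T) = 3 + (T - 3) = 3 + (-3 + T) = T)
Y(s) = -5 (Y(s) = (-4 + s) + (-1 - s) = -5)
n(d(1, 3), 7) + Y(-10)*(-12) = 7 - 5*(-12) = 7 + 60 = 67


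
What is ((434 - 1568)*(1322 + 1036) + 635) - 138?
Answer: -2673475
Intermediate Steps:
((434 - 1568)*(1322 + 1036) + 635) - 138 = (-1134*2358 + 635) - 138 = (-2673972 + 635) - 138 = -2673337 - 138 = -2673475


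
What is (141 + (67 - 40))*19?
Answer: 3192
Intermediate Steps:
(141 + (67 - 40))*19 = (141 + 27)*19 = 168*19 = 3192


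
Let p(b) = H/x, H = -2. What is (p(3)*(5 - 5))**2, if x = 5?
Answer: 0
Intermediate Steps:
p(b) = -2/5
(p(3)*(5 - 5))**2 = (-2*(5 - 5)/5)**2 = (-2/5*0)**2 = 0**2 = 0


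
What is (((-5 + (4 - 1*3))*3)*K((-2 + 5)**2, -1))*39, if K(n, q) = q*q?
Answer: -468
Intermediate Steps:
K(n, q) = q**2
(((-5 + (4 - 1*3))*3)*K((-2 + 5)**2, -1))*39 = (((-5 + (4 - 1*3))*3)*(-1)**2)*39 = (((-5 + (4 - 3))*3)*1)*39 = (((-5 + 1)*3)*1)*39 = (-4*3*1)*39 = -12*1*39 = -12*39 = -468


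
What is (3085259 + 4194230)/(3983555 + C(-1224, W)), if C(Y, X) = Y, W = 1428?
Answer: 7279489/3982331 ≈ 1.8279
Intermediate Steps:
(3085259 + 4194230)/(3983555 + C(-1224, W)) = (3085259 + 4194230)/(3983555 - 1224) = 7279489/3982331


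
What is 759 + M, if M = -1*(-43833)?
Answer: 44592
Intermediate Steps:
M = 43833
759 + M = 759 + 43833 = 44592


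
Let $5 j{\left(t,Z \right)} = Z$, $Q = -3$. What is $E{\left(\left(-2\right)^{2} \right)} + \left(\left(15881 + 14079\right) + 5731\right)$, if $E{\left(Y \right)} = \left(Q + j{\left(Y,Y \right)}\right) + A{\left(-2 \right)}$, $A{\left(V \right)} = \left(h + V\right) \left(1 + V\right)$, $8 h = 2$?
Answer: $\frac{713811}{20} \approx 35691.0$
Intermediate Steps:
$h = \frac{1}{4}$ ($h = \frac{1}{8} \cdot 2 = \frac{1}{4} \approx 0.25$)
$j{\left(t,Z \right)} = \frac{Z}{5}$
$A{\left(V \right)} = \left(1 + V\right) \left(\frac{1}{4} + V\right)$ ($A{\left(V \right)} = \left(\frac{1}{4} + V\right) \left(1 + V\right) = \left(1 + V\right) \left(\frac{1}{4} + V\right)$)
$E{\left(Y \right)} = - \frac{5}{4} + \frac{Y}{5}$ ($E{\left(Y \right)} = \left(-3 + \frac{Y}{5}\right) + \left(\frac{1}{4} + \left(-2\right)^{2} + \frac{5}{4} \left(-2\right)\right) = \left(-3 + \frac{Y}{5}\right) + \left(\frac{1}{4} + 4 - \frac{5}{2}\right) = \left(-3 + \frac{Y}{5}\right) + \frac{7}{4} = - \frac{5}{4} + \frac{Y}{5}$)
$E{\left(\left(-2\right)^{2} \right)} + \left(\left(15881 + 14079\right) + 5731\right) = \left(- \frac{5}{4} + \frac{\left(-2\right)^{2}}{5}\right) + \left(\left(15881 + 14079\right) + 5731\right) = \left(- \frac{5}{4} + \frac{1}{5} \cdot 4\right) + \left(29960 + 5731\right) = \left(- \frac{5}{4} + \frac{4}{5}\right) + 35691 = - \frac{9}{20} + 35691 = \frac{713811}{20}$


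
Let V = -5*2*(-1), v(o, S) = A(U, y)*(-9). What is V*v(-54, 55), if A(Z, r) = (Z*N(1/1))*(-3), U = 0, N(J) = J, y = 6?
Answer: 0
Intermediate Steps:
A(Z, r) = -3*Z (A(Z, r) = (Z/1)*(-3) = (Z*1)*(-3) = Z*(-3) = -3*Z)
v(o, S) = 0 (v(o, S) = -3*0*(-9) = 0*(-9) = 0)
V = 10 (V = -10*(-1) = 10)
V*v(-54, 55) = 10*0 = 0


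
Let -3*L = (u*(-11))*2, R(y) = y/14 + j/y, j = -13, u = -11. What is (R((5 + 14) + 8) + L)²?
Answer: 896703025/142884 ≈ 6275.7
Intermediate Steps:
R(y) = -13/y + y/14 (R(y) = y/14 - 13/y = -13/y + y/14)
L = -242/3 (L = -(-11*(-11))*2/3 = -121*2/3 = -⅓*242 = -242/3 ≈ -80.667)
(R((5 + 14) + 8) + L)² = ((-13/((5 + 14) + 8) + ((5 + 14) + 8)/14) - 242/3)² = ((-13/(19 + 8) + (19 + 8)/14) - 242/3)² = ((-13/27 + (1/14)*27) - 242/3)² = ((-13*1/27 + 27/14) - 242/3)² = ((-13/27 + 27/14) - 242/3)² = (547/378 - 242/3)² = (-29945/378)² = 896703025/142884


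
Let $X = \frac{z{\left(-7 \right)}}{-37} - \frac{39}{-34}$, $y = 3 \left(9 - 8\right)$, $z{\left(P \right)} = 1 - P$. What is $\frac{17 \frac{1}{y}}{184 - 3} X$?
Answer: $\frac{1171}{40182} \approx 0.029142$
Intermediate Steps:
$y = 3$ ($y = 3 \cdot 1 = 3$)
$X = \frac{1171}{1258}$ ($X = \frac{1 - -7}{-37} - \frac{39}{-34} = \left(1 + 7\right) \left(- \frac{1}{37}\right) - - \frac{39}{34} = 8 \left(- \frac{1}{37}\right) + \frac{39}{34} = - \frac{8}{37} + \frac{39}{34} = \frac{1171}{1258} \approx 0.93084$)
$\frac{17 \frac{1}{y}}{184 - 3} X = \frac{17 \cdot \frac{1}{3}}{184 - 3} \cdot \frac{1171}{1258} = \frac{17}{3 \cdot 181} \cdot \frac{1171}{1258} = \frac{17}{3} \cdot \frac{1}{181} \cdot \frac{1171}{1258} = \frac{17}{543} \cdot \frac{1171}{1258} = \frac{1171}{40182}$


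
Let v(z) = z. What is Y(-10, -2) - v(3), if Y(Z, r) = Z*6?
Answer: -63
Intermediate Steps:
Y(Z, r) = 6*Z
Y(-10, -2) - v(3) = 6*(-10) - 1*3 = -60 - 3 = -63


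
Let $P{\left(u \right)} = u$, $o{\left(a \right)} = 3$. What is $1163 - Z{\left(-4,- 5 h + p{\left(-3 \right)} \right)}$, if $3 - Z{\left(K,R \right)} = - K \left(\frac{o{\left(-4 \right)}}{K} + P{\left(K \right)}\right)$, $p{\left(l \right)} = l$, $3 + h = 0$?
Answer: $1141$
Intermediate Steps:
$h = -3$ ($h = -3 + 0 = -3$)
$Z{\left(K,R \right)} = 3 + K \left(K + \frac{3}{K}\right)$ ($Z{\left(K,R \right)} = 3 - - K \left(\frac{3}{K} + K\right) = 3 - - K \left(K + \frac{3}{K}\right) = 3 + K \left(K + \frac{3}{K}\right)$)
$1163 - Z{\left(-4,- 5 h + p{\left(-3 \right)} \right)} = 1163 - \left(6 + \left(-4\right)^{2}\right) = 1163 - \left(6 + 16\right) = 1163 - 22 = 1141$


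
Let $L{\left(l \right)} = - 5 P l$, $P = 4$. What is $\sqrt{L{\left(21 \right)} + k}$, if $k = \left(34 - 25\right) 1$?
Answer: $i \sqrt{411} \approx 20.273 i$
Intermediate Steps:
$L{\left(l \right)} = - 20 l$ ($L{\left(l \right)} = \left(-5\right) 4 l = - 20 l$)
$k = 9$ ($k = 9 \cdot 1 = 9$)
$\sqrt{L{\left(21 \right)} + k} = \sqrt{\left(-20\right) 21 + 9} = \sqrt{-420 + 9} = \sqrt{-411} = i \sqrt{411}$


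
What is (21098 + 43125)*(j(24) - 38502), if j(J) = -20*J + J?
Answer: -2501999634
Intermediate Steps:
j(J) = -19*J
(21098 + 43125)*(j(24) - 38502) = (21098 + 43125)*(-19*24 - 38502) = 64223*(-456 - 38502) = 64223*(-38958) = -2501999634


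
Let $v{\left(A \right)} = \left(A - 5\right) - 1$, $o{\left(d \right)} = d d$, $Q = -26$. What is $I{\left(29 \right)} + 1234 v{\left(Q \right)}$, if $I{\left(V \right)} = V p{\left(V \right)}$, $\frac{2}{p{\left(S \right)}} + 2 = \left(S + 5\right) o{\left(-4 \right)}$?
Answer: $- \frac{10701219}{271} \approx -39488.0$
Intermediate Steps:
$o{\left(d \right)} = d^{2}$
$p{\left(S \right)} = \frac{2}{78 + 16 S}$ ($p{\left(S \right)} = \frac{2}{-2 + \left(S + 5\right) \left(-4\right)^{2}} = \frac{2}{-2 + \left(5 + S\right) 16} = \frac{2}{-2 + \left(80 + 16 S\right)} = \frac{2}{78 + 16 S}$)
$v{\left(A \right)} = -6 + A$ ($v{\left(A \right)} = \left(-5 + A\right) - 1 = -6 + A$)
$I{\left(V \right)} = \frac{V}{39 + 8 V}$
$I{\left(29 \right)} + 1234 v{\left(Q \right)} = \frac{29}{39 + 8 \cdot 29} + 1234 \left(-6 - 26\right) = \frac{29}{39 + 232} + 1234 \left(-32\right) = \frac{29}{271} - 39488 = - \frac{10701219}{271}$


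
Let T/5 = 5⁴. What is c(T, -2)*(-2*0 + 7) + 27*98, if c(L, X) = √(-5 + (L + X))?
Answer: 2646 + 7*√3118 ≈ 3036.9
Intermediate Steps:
T = 3125 (T = 5*5⁴ = 5*625 = 3125)
c(L, X) = √(-5 + L + X)
c(T, -2)*(-2*0 + 7) + 27*98 = √(-5 + 3125 - 2)*(-2*0 + 7) + 27*98 = √3118*(0 + 7) + 2646 = √3118*7 + 2646 = 7*√3118 + 2646 = 2646 + 7*√3118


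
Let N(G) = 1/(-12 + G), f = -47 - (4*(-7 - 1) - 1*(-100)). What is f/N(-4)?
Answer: 1840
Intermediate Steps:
f = -115 (f = -47 - (4*(-8) + 100) = -47 - (-32 + 100) = -47 - 1*68 = -47 - 68 = -115)
f/N(-4) = -115/(1/(-12 - 4)) = -115/(1/(-16)) = -115/(-1/16) = -115*(-16) = 1840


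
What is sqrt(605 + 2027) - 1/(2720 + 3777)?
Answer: -1/6497 + 2*sqrt(658) ≈ 51.303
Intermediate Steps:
sqrt(605 + 2027) - 1/(2720 + 3777) = sqrt(2632) - 1/6497 = 2*sqrt(658) - 1*1/6497 = 2*sqrt(658) - 1/6497 = -1/6497 + 2*sqrt(658)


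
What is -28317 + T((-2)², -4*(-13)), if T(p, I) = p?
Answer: -28313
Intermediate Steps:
-28317 + T((-2)², -4*(-13)) = -28317 + (-2)² = -28317 + 4 = -28313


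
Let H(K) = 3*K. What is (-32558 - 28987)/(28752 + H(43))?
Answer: -20515/9627 ≈ -2.1310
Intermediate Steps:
(-32558 - 28987)/(28752 + H(43)) = (-32558 - 28987)/(28752 + 3*43) = -61545/(28752 + 129) = -61545/28881 = -61545*1/28881 = -20515/9627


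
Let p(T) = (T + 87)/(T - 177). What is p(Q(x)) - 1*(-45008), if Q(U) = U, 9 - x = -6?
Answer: 1215199/27 ≈ 45007.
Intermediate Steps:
x = 15 (x = 9 - 1*(-6) = 9 + 6 = 15)
p(T) = (87 + T)/(-177 + T)
p(Q(x)) - 1*(-45008) = (87 + 15)/(-177 + 15) - 1*(-45008) = 102/(-162) + 45008 = -1/162*102 + 45008 = -17/27 + 45008 = 1215199/27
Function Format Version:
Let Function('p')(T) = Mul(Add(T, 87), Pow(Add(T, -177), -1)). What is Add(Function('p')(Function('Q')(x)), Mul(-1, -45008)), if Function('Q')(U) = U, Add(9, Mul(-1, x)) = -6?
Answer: Rational(1215199, 27) ≈ 45007.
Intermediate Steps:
x = 15 (x = Add(9, Mul(-1, -6)) = Add(9, 6) = 15)
Function('p')(T) = Mul(Pow(Add(-177, T), -1), Add(87, T)) (Function('p')(T) = Mul(Add(87, T), Pow(Add(-177, T), -1)) = Mul(Pow(Add(-177, T), -1), Add(87, T)))
Add(Function('p')(Function('Q')(x)), Mul(-1, -45008)) = Add(Mul(Pow(Add(-177, 15), -1), Add(87, 15)), Mul(-1, -45008)) = Add(Mul(Pow(-162, -1), 102), 45008) = Add(Mul(Rational(-1, 162), 102), 45008) = Add(Rational(-17, 27), 45008) = Rational(1215199, 27)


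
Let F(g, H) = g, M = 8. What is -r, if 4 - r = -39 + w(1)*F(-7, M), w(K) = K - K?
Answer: -43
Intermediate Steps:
w(K) = 0
r = 43 (r = 4 - (-39 + 0*(-7)) = 4 - (-39 + 0) = 4 - 1*(-39) = 4 + 39 = 43)
-r = -1*43 = -43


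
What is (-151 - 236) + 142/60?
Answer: -11539/30 ≈ -384.63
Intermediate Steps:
(-151 - 236) + 142/60 = -387 + 142*(1/60) = -387 + 71/30 = -11539/30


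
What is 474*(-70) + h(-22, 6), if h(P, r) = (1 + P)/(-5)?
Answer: -165879/5 ≈ -33176.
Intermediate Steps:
h(P, r) = -⅕ - P/5 (h(P, r) = (1 + P)*(-⅕) = -⅕ - P/5)
474*(-70) + h(-22, 6) = 474*(-70) + (-⅕ - ⅕*(-22)) = -33180 + (-⅕ + 22/5) = -33180 + 21/5 = -165879/5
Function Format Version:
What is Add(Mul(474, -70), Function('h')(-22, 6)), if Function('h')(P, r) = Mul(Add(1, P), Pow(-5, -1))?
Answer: Rational(-165879, 5) ≈ -33176.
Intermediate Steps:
Function('h')(P, r) = Add(Rational(-1, 5), Mul(Rational(-1, 5), P)) (Function('h')(P, r) = Mul(Add(1, P), Rational(-1, 5)) = Add(Rational(-1, 5), Mul(Rational(-1, 5), P)))
Add(Mul(474, -70), Function('h')(-22, 6)) = Add(Mul(474, -70), Add(Rational(-1, 5), Mul(Rational(-1, 5), -22))) = Add(-33180, Add(Rational(-1, 5), Rational(22, 5))) = Add(-33180, Rational(21, 5)) = Rational(-165879, 5)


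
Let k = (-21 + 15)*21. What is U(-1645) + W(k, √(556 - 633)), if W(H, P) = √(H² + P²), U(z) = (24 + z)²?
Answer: 2627641 + √15799 ≈ 2.6278e+6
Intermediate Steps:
k = -126 (k = -6*21 = -126)
U(-1645) + W(k, √(556 - 633)) = (24 - 1645)² + √((-126)² + (√(556 - 633))²) = (-1621)² + √(15876 + (√(-77))²) = 2627641 + √(15876 + (I*√77)²) = 2627641 + √(15876 - 77) = 2627641 + √15799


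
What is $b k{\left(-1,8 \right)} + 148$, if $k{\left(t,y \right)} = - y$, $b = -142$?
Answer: $1284$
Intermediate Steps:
$b k{\left(-1,8 \right)} + 148 = - 142 \left(\left(-1\right) 8\right) + 148 = \left(-142\right) \left(-8\right) + 148 = 1136 + 148 = 1284$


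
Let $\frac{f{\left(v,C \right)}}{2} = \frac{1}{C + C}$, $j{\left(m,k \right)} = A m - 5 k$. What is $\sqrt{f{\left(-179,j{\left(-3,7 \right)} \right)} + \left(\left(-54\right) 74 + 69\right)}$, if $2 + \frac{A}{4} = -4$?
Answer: $\frac{i \sqrt{5376026}}{37} \approx 62.666 i$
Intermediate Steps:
$A = -24$ ($A = -8 + 4 \left(-4\right) = -8 - 16 = -24$)
$j{\left(m,k \right)} = - 24 m - 5 k$
$f{\left(v,C \right)} = \frac{1}{C}$ ($f{\left(v,C \right)} = \frac{2}{C + C} = \frac{2}{2 C} = 2 \frac{1}{2 C} = \frac{1}{C}$)
$\sqrt{f{\left(-179,j{\left(-3,7 \right)} \right)} + \left(\left(-54\right) 74 + 69\right)} = \sqrt{\frac{1}{\left(-24\right) \left(-3\right) - 35} + \left(\left(-54\right) 74 + 69\right)} = \sqrt{\frac{1}{72 - 35} + \left(-3996 + 69\right)} = \sqrt{\frac{1}{37} - 3927} = \sqrt{- \frac{145298}{37}} = \frac{i \sqrt{5376026}}{37}$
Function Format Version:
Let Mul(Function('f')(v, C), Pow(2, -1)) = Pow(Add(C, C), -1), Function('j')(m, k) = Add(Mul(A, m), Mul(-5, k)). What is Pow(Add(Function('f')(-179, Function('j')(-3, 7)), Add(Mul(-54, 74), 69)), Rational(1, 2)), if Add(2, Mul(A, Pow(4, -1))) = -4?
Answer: Mul(Rational(1, 37), I, Pow(5376026, Rational(1, 2))) ≈ Mul(62.666, I)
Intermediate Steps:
A = -24 (A = Add(-8, Mul(4, -4)) = Add(-8, -16) = -24)
Function('j')(m, k) = Add(Mul(-24, m), Mul(-5, k))
Function('f')(v, C) = Pow(C, -1) (Function('f')(v, C) = Mul(2, Pow(Add(C, C), -1)) = Mul(2, Pow(Mul(2, C), -1)) = Mul(2, Mul(Rational(1, 2), Pow(C, -1))) = Pow(C, -1))
Pow(Add(Function('f')(-179, Function('j')(-3, 7)), Add(Mul(-54, 74), 69)), Rational(1, 2)) = Pow(Add(Pow(Add(Mul(-24, -3), Mul(-5, 7)), -1), Add(Mul(-54, 74), 69)), Rational(1, 2)) = Pow(Add(Pow(Add(72, -35), -1), Add(-3996, 69)), Rational(1, 2)) = Pow(Add(Pow(37, -1), -3927), Rational(1, 2)) = Pow(Add(Rational(1, 37), -3927), Rational(1, 2)) = Pow(Rational(-145298, 37), Rational(1, 2)) = Mul(Rational(1, 37), I, Pow(5376026, Rational(1, 2)))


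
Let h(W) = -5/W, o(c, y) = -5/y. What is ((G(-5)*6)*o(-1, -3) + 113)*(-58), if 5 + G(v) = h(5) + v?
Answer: -174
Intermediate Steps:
G(v) = -6 + v (G(v) = -5 + (-5/5 + v) = -5 + (-5*1/5 + v) = -5 + (-1 + v) = -6 + v)
((G(-5)*6)*o(-1, -3) + 113)*(-58) = (((-6 - 5)*6)*(-5/(-3)) + 113)*(-58) = ((-11*6)*(-5*(-1/3)) + 113)*(-58) = (-66*5/3 + 113)*(-58) = (-110 + 113)*(-58) = 3*(-58) = -174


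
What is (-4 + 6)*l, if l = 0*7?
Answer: 0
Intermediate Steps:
l = 0
(-4 + 6)*l = (-4 + 6)*0 = 2*0 = 0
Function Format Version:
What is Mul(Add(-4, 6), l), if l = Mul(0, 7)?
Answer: 0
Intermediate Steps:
l = 0
Mul(Add(-4, 6), l) = Mul(Add(-4, 6), 0) = Mul(2, 0) = 0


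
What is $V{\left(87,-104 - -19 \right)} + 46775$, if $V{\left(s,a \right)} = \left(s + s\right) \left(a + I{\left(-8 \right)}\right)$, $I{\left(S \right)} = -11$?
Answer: $30071$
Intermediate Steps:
$V{\left(s,a \right)} = 2 s \left(-11 + a\right)$ ($V{\left(s,a \right)} = \left(s + s\right) \left(a - 11\right) = 2 s \left(-11 + a\right)$)
$V{\left(87,-104 - -19 \right)} + 46775 = 2 \cdot 87 \left(-11 - 85\right) + 46775 = 2 \cdot 87 \left(-96\right) + 46775 = -16704 + 46775 = 30071$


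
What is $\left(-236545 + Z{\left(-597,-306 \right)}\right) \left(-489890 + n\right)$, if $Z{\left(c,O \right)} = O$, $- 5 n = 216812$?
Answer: $\frac{631506820962}{5} \approx 1.263 \cdot 10^{11}$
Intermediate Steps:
$n = - \frac{216812}{5}$ ($n = \left(- \frac{1}{5}\right) 216812 = - \frac{216812}{5} \approx -43362.0$)
$\left(-236545 + Z{\left(-597,-306 \right)}\right) \left(-489890 + n\right) = \left(-236545 - 306\right) \left(-489890 - \frac{216812}{5}\right) = \left(-236851\right) \left(- \frac{2666262}{5}\right) = \frac{631506820962}{5}$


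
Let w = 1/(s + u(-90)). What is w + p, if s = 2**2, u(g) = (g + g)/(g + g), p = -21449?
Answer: -107244/5 ≈ -21449.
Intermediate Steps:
u(g) = 1 (u(g) = (2*g)/((2*g)) = (2*g)*(1/(2*g)) = 1)
s = 4
w = 1/5 (w = 1/(4 + 1) = 1/5 ≈ 0.20000)
w + p = 1/5 - 21449 = -107244/5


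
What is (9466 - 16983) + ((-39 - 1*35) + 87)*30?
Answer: -7127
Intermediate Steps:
(9466 - 16983) + ((-39 - 1*35) + 87)*30 = -7517 + ((-39 - 35) + 87)*30 = -7517 + (-74 + 87)*30 = -7517 + 13*30 = -7517 + 390 = -7127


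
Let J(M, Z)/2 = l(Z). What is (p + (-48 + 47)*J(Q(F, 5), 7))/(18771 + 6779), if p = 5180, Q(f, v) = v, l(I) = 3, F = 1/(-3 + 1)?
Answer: 2587/12775 ≈ 0.20250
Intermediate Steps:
F = -½ (F = 1/(-2) = -½ ≈ -0.50000)
J(M, Z) = 6 (J(M, Z) = 2*3 = 6)
(p + (-48 + 47)*J(Q(F, 5), 7))/(18771 + 6779) = (5180 + (-48 + 47)*6)/(18771 + 6779) = (5180 - 1*6)/25550 = (5180 - 6)*(1/25550) = 5174*(1/25550) = 2587/12775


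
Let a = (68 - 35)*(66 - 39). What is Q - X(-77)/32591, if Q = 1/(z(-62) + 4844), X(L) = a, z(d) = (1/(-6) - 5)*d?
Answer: -13706490/504932363 ≈ -0.027145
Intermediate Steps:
z(d) = -31*d/6 (z(d) = (-⅙ - 5)*d = -31*d/6)
a = 891 (a = 33*27 = 891)
X(L) = 891
Q = 3/15493 (Q = 1/(-31/6*(-62) + 4844) = 1/(961/3 + 4844) = 1/(15493/3) = 3/15493 ≈ 0.00019364)
Q - X(-77)/32591 = 3/15493 - 891/32591 = -13706490/504932363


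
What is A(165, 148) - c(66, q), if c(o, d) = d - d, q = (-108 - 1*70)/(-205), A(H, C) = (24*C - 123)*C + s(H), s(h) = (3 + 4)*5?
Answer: 507527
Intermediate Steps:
s(h) = 35 (s(h) = 7*5 = 35)
A(H, C) = 35 + C*(-123 + 24*C) (A(H, C) = (24*C - 123)*C + 35 = (-123 + 24*C)*C + 35 = C*(-123 + 24*C) + 35 = 35 + C*(-123 + 24*C))
q = 178/205 (q = (-108 - 70)*(-1/205) = -178*(-1/205) = 178/205 ≈ 0.86829)
c(o, d) = 0
A(165, 148) - c(66, q) = (35 - 123*148 + 24*148²) - 1*0 = (35 - 18204 + 24*21904) + 0 = (35 - 18204 + 525696) + 0 = 507527 + 0 = 507527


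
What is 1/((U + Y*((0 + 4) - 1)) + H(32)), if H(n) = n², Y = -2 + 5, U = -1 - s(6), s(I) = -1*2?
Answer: 1/1034 ≈ 0.00096712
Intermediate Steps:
s(I) = -2
U = 1 (U = -1 - 1*(-2) = -1 + 2 = 1)
Y = 3
1/((U + Y*((0 + 4) - 1)) + H(32)) = 1/((1 + 3*((0 + 4) - 1)) + 32²) = 1/((1 + 3*(4 - 1)) + 1024) = 1/((1 + 3*3) + 1024) = 1/((1 + 9) + 1024) = 1/(10 + 1024) = 1/1034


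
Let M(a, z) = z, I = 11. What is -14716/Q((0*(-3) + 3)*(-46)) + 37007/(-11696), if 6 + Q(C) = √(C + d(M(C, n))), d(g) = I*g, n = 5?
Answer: 60488599/81872 + 14716*I*√83/119 ≈ 738.82 + 1126.6*I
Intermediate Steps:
d(g) = 11*g
Q(C) = -6 + √(55 + C) (Q(C) = -6 + √(C + 11*5) = -6 + √(C + 55) = -6 + √(55 + C))
-14716/Q((0*(-3) + 3)*(-46)) + 37007/(-11696) = -14716/(-6 + √(55 + (0*(-3) + 3)*(-46))) + 37007/(-11696) = -14716/(-6 + √(55 + (0 + 3)*(-46))) + 37007*(-1/11696) = -14716/(-6 + √(55 + 3*(-46))) - 37007/11696 = -14716/(-6 + √(55 - 138)) - 37007/11696 = -14716/(-6 + √(-83)) - 37007/11696 = -14716/(-6 + I*√83) - 37007/11696 = -37007/11696 - 14716/(-6 + I*√83)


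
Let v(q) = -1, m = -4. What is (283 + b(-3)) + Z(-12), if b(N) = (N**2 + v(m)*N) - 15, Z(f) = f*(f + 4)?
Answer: 376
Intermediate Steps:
Z(f) = f*(4 + f)
b(N) = -15 + N**2 - N (b(N) = (N**2 - N) - 15 = -15 + N**2 - N)
(283 + b(-3)) + Z(-12) = (283 + (-15 + (-3)**2 - 1*(-3))) - 12*(4 - 12) = (283 + (-15 + 9 + 3)) - 12*(-8) = (283 - 3) + 96 = 280 + 96 = 376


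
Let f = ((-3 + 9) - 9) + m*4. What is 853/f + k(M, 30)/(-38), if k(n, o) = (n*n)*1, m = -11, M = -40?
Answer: -53807/893 ≈ -60.254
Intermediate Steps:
k(n, o) = n**2 (k(n, o) = n**2*1 = n**2)
f = -47 (f = ((-3 + 9) - 9) - 11*4 = (6 - 9) - 44 = -3 - 44 = -47)
853/f + k(M, 30)/(-38) = 853/(-47) + (-40)**2/(-38) = 853*(-1/47) + 1600*(-1/38) = -853/47 - 800/19 = -53807/893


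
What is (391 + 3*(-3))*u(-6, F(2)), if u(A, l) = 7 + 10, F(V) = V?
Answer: 6494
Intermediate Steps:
u(A, l) = 17
(391 + 3*(-3))*u(-6, F(2)) = (391 + 3*(-3))*17 = (391 - 9)*17 = 382*17 = 6494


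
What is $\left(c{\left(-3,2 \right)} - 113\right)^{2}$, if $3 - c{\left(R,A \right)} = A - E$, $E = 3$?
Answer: $11881$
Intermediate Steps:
$c{\left(R,A \right)} = 6 - A$ ($c{\left(R,A \right)} = 3 - \left(A - 3\right) = 3 - \left(-3 + A\right) = 6 - A$)
$\left(c{\left(-3,2 \right)} - 113\right)^{2} = \left(\left(6 - 2\right) - 113\right)^{2} = \left(4 - 113\right)^{2} = \left(-109\right)^{2} = 11881$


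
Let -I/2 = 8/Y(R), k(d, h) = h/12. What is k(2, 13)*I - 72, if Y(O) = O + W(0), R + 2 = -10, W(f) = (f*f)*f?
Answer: -635/9 ≈ -70.556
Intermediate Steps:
k(d, h) = h/12 (k(d, h) = h*(1/12) = h/12)
W(f) = f³ (W(f) = f²*f = f³)
R = -12 (R = -2 - 10 = -12)
Y(O) = O (Y(O) = O + 0³ = O + 0 = O)
I = 4/3 (I = -16/(-12) = -16*(-1)/12 = -2*(-⅔) = 4/3 ≈ 1.3333)
k(2, 13)*I - 72 = ((1/12)*13)*(4/3) - 72 = (13/12)*(4/3) - 72 = 13/9 - 72 = -635/9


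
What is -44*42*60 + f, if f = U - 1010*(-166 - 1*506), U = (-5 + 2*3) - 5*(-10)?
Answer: 567891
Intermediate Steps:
U = 51 (U = (-5 + 6) + 50 = 1 + 50 = 51)
f = 678771 (f = 51 - 1010*(-166 - 1*506) = 51 - 1010*(-166 - 506) = 51 - 1010*(-672) = 51 + 678720 = 678771)
-44*42*60 + f = -44*42*60 + 678771 = -1848*60 + 678771 = -110880 + 678771 = 567891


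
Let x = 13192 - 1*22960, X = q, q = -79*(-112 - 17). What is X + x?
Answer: 423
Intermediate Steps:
q = 10191 (q = -79*(-129) = 10191)
X = 10191
x = -9768 (x = 13192 - 22960 = -9768)
X + x = 10191 - 9768 = 423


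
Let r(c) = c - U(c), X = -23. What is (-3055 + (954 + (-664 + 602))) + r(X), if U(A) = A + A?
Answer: -2140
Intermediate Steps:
U(A) = 2*A
r(c) = -c (r(c) = c - 2*c = -c)
(-3055 + (954 + (-664 + 602))) + r(X) = (-3055 + (954 + (-664 + 602))) - 1*(-23) = (-3055 + (954 - 62)) + 23 = (-3055 + 892) + 23 = -2163 + 23 = -2140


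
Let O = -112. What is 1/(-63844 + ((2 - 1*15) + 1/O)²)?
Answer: -12544/798736287 ≈ -1.5705e-5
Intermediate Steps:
1/(-63844 + ((2 - 1*15) + 1/O)²) = 1/(-63844 + ((2 - 1*15) + 1/(-112))²) = 1/(-63844 + ((2 - 15) - 1/112)²) = 1/(-63844 + (-13 - 1/112)²) = 1/(-63844 + (-1457/112)²) = 1/(-63844 + 2122849/12544) = 1/(-798736287/12544) = -12544/798736287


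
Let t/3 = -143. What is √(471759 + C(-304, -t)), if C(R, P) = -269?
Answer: √471490 ≈ 686.65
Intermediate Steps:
t = -429 (t = 3*(-143) = -429)
√(471759 + C(-304, -t)) = √(471759 - 269) = √471490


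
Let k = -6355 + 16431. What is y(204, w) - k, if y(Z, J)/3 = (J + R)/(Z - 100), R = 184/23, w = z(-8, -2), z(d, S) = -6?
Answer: -523949/52 ≈ -10076.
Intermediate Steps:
w = -6
R = 8 (R = 184*(1/23) = 8)
y(Z, J) = 3*(8 + J)/(-100 + Z) (y(Z, J) = 3*((J + 8)/(Z - 100)) = 3*((8 + J)/(-100 + Z)) = 3*(8 + J)/(-100 + Z))
k = 10076
y(204, w) - k = 3*(8 - 6)/(-100 + 204) - 1*10076 = 3*2/104 - 10076 = 3*(1/104)*2 - 10076 = 3/52 - 10076 = -523949/52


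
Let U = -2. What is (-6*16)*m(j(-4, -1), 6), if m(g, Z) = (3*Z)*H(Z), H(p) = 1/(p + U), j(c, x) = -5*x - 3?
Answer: -432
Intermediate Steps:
j(c, x) = -3 - 5*x
H(p) = 1/(-2 + p) (H(p) = 1/(p - 2) = 1/(-2 + p))
m(g, Z) = 3*Z/(-2 + Z) (m(g, Z) = (3*Z)/(-2 + Z) = 3*Z/(-2 + Z))
(-6*16)*m(j(-4, -1), 6) = (-6*16)*(3*6/(-2 + 6)) = -288*6/4 = -96*9/2 = -432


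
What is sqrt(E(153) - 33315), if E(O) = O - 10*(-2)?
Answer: I*sqrt(33142) ≈ 182.05*I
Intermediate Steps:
E(O) = 20 + O (E(O) = O + 20 = 20 + O)
sqrt(E(153) - 33315) = sqrt((20 + 153) - 33315) = sqrt(173 - 33315) = sqrt(-33142) = I*sqrt(33142)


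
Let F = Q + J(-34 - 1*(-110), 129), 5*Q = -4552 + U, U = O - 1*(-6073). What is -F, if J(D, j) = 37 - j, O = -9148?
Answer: 8087/5 ≈ 1617.4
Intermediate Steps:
U = -3075 (U = -9148 - 1*(-6073) = -9148 + 6073 = -3075)
Q = -7627/5 (Q = (-4552 - 3075)/5 = (⅕)*(-7627) = -7627/5 ≈ -1525.4)
F = -8087/5 (F = -7627/5 + (37 - 1*129) = -7627/5 + (37 - 129) = -7627/5 - 92 = -8087/5 ≈ -1617.4)
-F = -1*(-8087/5) = 8087/5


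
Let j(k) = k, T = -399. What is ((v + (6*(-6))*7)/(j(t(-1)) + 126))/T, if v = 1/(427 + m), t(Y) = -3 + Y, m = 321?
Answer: 188495/36411144 ≈ 0.0051768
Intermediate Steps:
v = 1/748 (v = 1/(427 + 321) = 1/748 ≈ 0.0013369)
((v + (6*(-6))*7)/(j(t(-1)) + 126))/T = ((1/748 + (6*(-6))*7)/((-3 - 1) + 126))/(-399) = ((1/748 - 36*7)/(-4 + 126))*(-1/399) = ((1/748 - 252)/122)*(-1/399) = -188495/748*1/122*(-1/399) = -188495/91256*(-1/399) = 188495/36411144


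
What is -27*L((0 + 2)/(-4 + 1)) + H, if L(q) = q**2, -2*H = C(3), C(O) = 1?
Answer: -25/2 ≈ -12.500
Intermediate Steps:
H = -1/2 (H = -1/2*1 = -1/2 ≈ -0.50000)
-27*L((0 + 2)/(-4 + 1)) + H = -27*(0 + 2)**2/(-4 + 1)**2 - 1/2 = -27*(2/(-3))**2 - 1/2 = -27*(2*(-1/3))**2 - 1/2 = -27*(-2/3)**2 - 1/2 = -27*4/9 - 1/2 = -12 - 1/2 = -25/2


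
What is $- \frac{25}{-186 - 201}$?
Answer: $\frac{25}{387} \approx 0.0646$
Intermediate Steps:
$- \frac{25}{-186 - 201} = - \frac{25}{-387} = \left(-25\right) \left(- \frac{1}{387}\right) = \frac{25}{387}$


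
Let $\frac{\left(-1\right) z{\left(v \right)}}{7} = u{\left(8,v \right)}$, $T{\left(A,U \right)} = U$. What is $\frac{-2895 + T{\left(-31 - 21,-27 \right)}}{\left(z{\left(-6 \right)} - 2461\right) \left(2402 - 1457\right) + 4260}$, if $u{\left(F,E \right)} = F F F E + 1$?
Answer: $- \frac{487}{2998880} \approx -0.00016239$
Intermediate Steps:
$u{\left(F,E \right)} = 1 + E F^{3}$ ($u{\left(F,E \right)} = F^{2} F E + 1 = F^{3} E + 1 = E F^{3} + 1 = 1 + E F^{3}$)
$z{\left(v \right)} = -7 - 3584 v$ ($z{\left(v \right)} = - 7 \left(1 + v 8^{3}\right) = - 7 \left(1 + v 512\right) = - 7 \left(1 + 512 v\right) = -7 - 3584 v$)
$\frac{-2895 + T{\left(-31 - 21,-27 \right)}}{\left(z{\left(-6 \right)} - 2461\right) \left(2402 - 1457\right) + 4260} = \frac{-2895 - 27}{\left(\left(-7 - -21504\right) - 2461\right) \left(2402 - 1457\right) + 4260} = - \frac{2922}{\left(\left(-7 + 21504\right) - 2461\right) 945 + 4260} = - \frac{2922}{\left(21497 - 2461\right) 945 + 4260} = - \frac{2922}{19036 \cdot 945 + 4260} = - \frac{2922}{17989020 + 4260} = - \frac{2922}{17993280} = \left(-2922\right) \frac{1}{17993280} = - \frac{487}{2998880}$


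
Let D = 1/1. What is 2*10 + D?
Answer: 21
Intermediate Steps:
D = 1
2*10 + D = 2*10 + 1 = 20 + 1 = 21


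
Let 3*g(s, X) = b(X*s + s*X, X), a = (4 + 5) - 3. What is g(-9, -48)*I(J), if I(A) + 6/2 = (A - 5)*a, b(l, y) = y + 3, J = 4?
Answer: 135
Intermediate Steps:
a = 6 (a = 9 - 3 = 6)
b(l, y) = 3 + y
g(s, X) = 1 + X/3 (g(s, X) = (3 + X)/3 = 1 + X/3)
I(A) = -33 + 6*A (I(A) = -3 + (A - 5)*6 = -3 + (-5 + A)*6 = -3 + (-30 + 6*A) = -33 + 6*A)
g(-9, -48)*I(J) = (1 + (1/3)*(-48))*(-33 + 6*4) = (1 - 16)*(-33 + 24) = -15*(-9) = 135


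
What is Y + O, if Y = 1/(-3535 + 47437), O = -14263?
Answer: -626174225/43902 ≈ -14263.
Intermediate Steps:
Y = 1/43902 ≈ 2.2778e-5
Y + O = 1/43902 - 14263 = -626174225/43902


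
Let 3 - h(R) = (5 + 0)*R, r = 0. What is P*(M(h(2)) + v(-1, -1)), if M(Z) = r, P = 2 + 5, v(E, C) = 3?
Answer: 21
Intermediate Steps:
P = 7
h(R) = 3 - 5*R (h(R) = 3 - (5 + 0)*R = 3 - 5*R)
M(Z) = 0
P*(M(h(2)) + v(-1, -1)) = 7*(0 + 3) = 7*3 = 21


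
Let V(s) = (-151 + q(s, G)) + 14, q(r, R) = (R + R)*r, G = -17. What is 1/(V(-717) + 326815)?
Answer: 1/351056 ≈ 2.8485e-6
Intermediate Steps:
q(r, R) = 2*R*r (q(r, R) = (2*R)*r = 2*R*r)
V(s) = -137 - 34*s (V(s) = (-151 + 2*(-17)*s) + 14 = (-151 - 34*s) + 14 = -137 - 34*s)
1/(V(-717) + 326815) = 1/((-137 - 34*(-717)) + 326815) = 1/((-137 + 24378) + 326815) = 1/(24241 + 326815) = 1/351056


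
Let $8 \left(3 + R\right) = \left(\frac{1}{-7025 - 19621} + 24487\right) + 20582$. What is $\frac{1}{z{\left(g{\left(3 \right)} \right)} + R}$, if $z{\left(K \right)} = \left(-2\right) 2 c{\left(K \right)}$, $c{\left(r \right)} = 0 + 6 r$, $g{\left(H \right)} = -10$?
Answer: $\frac{213168}{1251429389} \approx 0.00017034$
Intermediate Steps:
$c{\left(r \right)} = 6 r$
$z{\left(K \right)} = - 24 K$ ($z{\left(K \right)} = \left(-2\right) 2 \cdot 6 K = - 4 \cdot 6 K = - 24 K$)
$R = \frac{1200269069}{213168}$ ($R = -3 + \frac{\left(\frac{1}{-7025 - 19621} + 24487\right) + 20582}{8} = -3 + \frac{\left(\frac{1}{-26646} + 24487\right) + 20582}{8} = -3 + \frac{\left(- \frac{1}{26646} + 24487\right) + 20582}{8} = -3 + \frac{\frac{652480601}{26646} + 20582}{8} = -3 + \frac{1}{8} \cdot \frac{1200908573}{26646} = -3 + \frac{1200908573}{213168} = \frac{1200269069}{213168} \approx 5630.6$)
$\frac{1}{z{\left(g{\left(3 \right)} \right)} + R} = \frac{1}{\left(-24\right) \left(-10\right) + \frac{1200269069}{213168}} = \frac{1}{240 + \frac{1200269069}{213168}} = \frac{1}{\frac{1251429389}{213168}} = \frac{213168}{1251429389}$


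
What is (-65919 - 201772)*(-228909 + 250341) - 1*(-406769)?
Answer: -5736746743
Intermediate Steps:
(-65919 - 201772)*(-228909 + 250341) - 1*(-406769) = -267691*21432 + 406769 = -5737153512 + 406769 = -5736746743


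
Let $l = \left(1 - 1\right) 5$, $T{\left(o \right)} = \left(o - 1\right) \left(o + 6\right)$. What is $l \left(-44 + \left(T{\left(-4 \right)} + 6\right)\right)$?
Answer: $0$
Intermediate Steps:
$T{\left(o \right)} = \left(-1 + o\right) \left(6 + o\right)$
$l = 0$ ($l = 0 \cdot 5 = 0$)
$l \left(-44 + \left(T{\left(-4 \right)} + 6\right)\right) = 0 \left(-44 + \left(\left(-6 + \left(-4\right)^{2} + 5 \left(-4\right)\right) + 6\right)\right) = 0 \left(-44 + \left(\left(-6 + 16 - 20\right) + 6\right)\right) = 0 \left(-44 + \left(-10 + 6\right)\right) = 0 \left(-44 - 4\right) = 0 \left(-48\right) = 0$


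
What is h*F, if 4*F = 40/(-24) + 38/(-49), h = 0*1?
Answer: 0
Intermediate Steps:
h = 0
F = -359/588 (F = (40/(-24) + 38/(-49))/4 = (40*(-1/24) + 38*(-1/49))/4 = (-5/3 - 38/49)/4 = (1/4)*(-359/147) = -359/588 ≈ -0.61054)
h*F = 0*(-359/588) = 0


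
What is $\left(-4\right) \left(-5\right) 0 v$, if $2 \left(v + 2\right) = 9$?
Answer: $0$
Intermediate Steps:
$v = \frac{5}{2}$ ($v = -2 + \frac{1}{2} \cdot 9 = -2 + \frac{9}{2} = \frac{5}{2} \approx 2.5$)
$\left(-4\right) \left(-5\right) 0 v = \left(-4\right) \left(-5\right) 0 \cdot \frac{5}{2} = 20 \cdot 0 \cdot \frac{5}{2} = 0 \cdot \frac{5}{2} = 0$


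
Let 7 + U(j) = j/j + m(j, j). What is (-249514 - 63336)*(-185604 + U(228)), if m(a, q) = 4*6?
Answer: 58060580100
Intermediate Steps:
m(a, q) = 24
U(j) = 18 (U(j) = -7 + (j/j + 24) = -7 + (1 + 24) = -7 + 25 = 18)
(-249514 - 63336)*(-185604 + U(228)) = (-249514 - 63336)*(-185604 + 18) = -312850*(-185586) = 58060580100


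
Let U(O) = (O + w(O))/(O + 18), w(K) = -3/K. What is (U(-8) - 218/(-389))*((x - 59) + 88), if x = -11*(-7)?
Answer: -333317/15560 ≈ -21.421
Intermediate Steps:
x = 77
U(O) = (O - 3/O)/(18 + O) (U(O) = (O - 3/O)/(O + 18) = (O - 3/O)/(18 + O))
(U(-8) - 218/(-389))*((x - 59) + 88) = ((-3 + (-8)²)/((-8)*(18 - 8)) - 218/(-389))*((77 - 59) + 88) = (-⅛*(-3 + 64)/10 - 218*(-1/389))*(18 + 88) = (-⅛*⅒*61 + 218/389)*106 = (-61/80 + 218/389)*106 = -6289/31120*106 = -333317/15560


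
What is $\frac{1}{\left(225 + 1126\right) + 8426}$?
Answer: $\frac{1}{9777} \approx 0.00010228$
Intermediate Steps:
$\frac{1}{\left(225 + 1126\right) + 8426} = \frac{1}{1351 + 8426} = \frac{1}{9777}$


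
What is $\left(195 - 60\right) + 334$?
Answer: $469$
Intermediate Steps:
$\left(195 - 60\right) + 334 = 135 + 334 = 469$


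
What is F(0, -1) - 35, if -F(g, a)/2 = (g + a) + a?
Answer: -31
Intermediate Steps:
F(g, a) = -4*a - 2*g (F(g, a) = -2*((g + a) + a) = -2*((a + g) + a) = -2*(g + 2*a) = -4*a - 2*g)
F(0, -1) - 35 = (-4*(-1) - 2*0) - 35 = (4 + 0) - 35 = 4 - 35 = -31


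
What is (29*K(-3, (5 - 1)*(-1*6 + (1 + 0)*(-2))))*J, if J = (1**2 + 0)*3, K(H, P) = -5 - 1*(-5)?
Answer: 0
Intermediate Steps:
K(H, P) = 0 (K(H, P) = -5 + 5 = 0)
J = 3 (J = (1 + 0)*3 = 1*3 = 3)
(29*K(-3, (5 - 1)*(-1*6 + (1 + 0)*(-2))))*J = (29*0)*3 = 0*3 = 0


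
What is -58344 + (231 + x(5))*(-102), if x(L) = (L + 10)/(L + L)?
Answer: -82059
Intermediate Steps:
x(L) = (10 + L)/(2*L) (x(L) = (10 + L)/((2*L)) = (10 + L)*(1/(2*L)) = (10 + L)/(2*L))
-58344 + (231 + x(5))*(-102) = -58344 + (231 + (½)*(10 + 5)/5)*(-102) = -58344 + (231 + (½)*(⅕)*15)*(-102) = -58344 + (231 + 3/2)*(-102) = -58344 + (465/2)*(-102) = -58344 - 23715 = -82059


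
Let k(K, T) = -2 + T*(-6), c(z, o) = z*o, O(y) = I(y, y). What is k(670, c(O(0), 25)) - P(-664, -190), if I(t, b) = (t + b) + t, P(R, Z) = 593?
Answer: -595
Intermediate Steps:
I(t, b) = b + 2*t (I(t, b) = (b + t) + t = b + 2*t)
O(y) = 3*y (O(y) = y + 2*y = 3*y)
c(z, o) = o*z
k(K, T) = -2 - 6*T
k(670, c(O(0), 25)) - P(-664, -190) = (-2 - 150*3*0) - 1*593 = (-2 - 150*0) - 593 = (-2 - 6*0) - 593 = (-2 + 0) - 593 = -2 - 593 = -595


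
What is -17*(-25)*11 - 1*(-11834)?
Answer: 16509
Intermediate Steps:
-17*(-25)*11 - 1*(-11834) = 425*11 + 11834 = 4675 + 11834 = 16509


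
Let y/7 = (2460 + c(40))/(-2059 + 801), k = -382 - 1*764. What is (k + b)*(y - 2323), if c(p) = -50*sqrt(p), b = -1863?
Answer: 260150529/37 - 61950*sqrt(10)/37 ≈ 7.0258e+6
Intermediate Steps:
k = -1146 (k = -382 - 764 = -1146)
y = -8610/629 + 350*sqrt(10)/629 (y = 7*((2460 - 100*sqrt(10))/(-2059 + 801)) = 7*((2460 - 100*sqrt(10))/(-1258)) = 7*((2460 - 100*sqrt(10))*(-1/1258)) = 7*(-1230/629 + 50*sqrt(10)/629) = -8610/629 + 350*sqrt(10)/629 ≈ -11.929)
(k + b)*(y - 2323) = (-1146 - 1863)*((-8610/629 + 350*sqrt(10)/629) - 2323) = -3009*(-1469777/629 + 350*sqrt(10)/629) = 260150529/37 - 61950*sqrt(10)/37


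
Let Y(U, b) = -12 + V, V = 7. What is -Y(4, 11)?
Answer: 5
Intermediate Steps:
Y(U, b) = -5 (Y(U, b) = -12 + 7 = -5)
-Y(4, 11) = -1*(-5) = 5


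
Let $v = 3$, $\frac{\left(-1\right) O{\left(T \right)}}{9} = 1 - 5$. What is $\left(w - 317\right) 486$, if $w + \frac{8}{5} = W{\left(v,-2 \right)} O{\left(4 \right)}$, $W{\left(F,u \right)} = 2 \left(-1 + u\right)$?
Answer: $- \frac{1299078}{5} \approx -2.5982 \cdot 10^{5}$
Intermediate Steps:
$O{\left(T \right)} = 36$ ($O{\left(T \right)} = - 9 \left(1 - 5\right) = \left(-9\right) \left(-4\right) = 36$)
$W{\left(F,u \right)} = -2 + 2 u$
$w = - \frac{1088}{5}$ ($w = - \frac{8}{5} + \left(-2 + 2 \left(-2\right)\right) 36 = - \frac{8}{5} + \left(-2 - 4\right) 36 = - \frac{8}{5} - 216 = - \frac{1088}{5} \approx -217.6$)
$\left(w - 317\right) 486 = \left(- \frac{1088}{5} - 317\right) 486 = \left(- \frac{2673}{5}\right) 486 = - \frac{1299078}{5}$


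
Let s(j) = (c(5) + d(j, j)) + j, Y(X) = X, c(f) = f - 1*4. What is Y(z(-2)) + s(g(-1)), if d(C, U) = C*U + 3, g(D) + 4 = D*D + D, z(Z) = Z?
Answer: 14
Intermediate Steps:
g(D) = -4 + D + D² (g(D) = -4 + (D*D + D) = -4 + (D² + D) = -4 + (D + D²) = -4 + D + D²)
c(f) = -4 + f (c(f) = f - 4 = -4 + f)
d(C, U) = 3 + C*U
s(j) = 4 + j + j² (s(j) = ((-4 + 5) + (3 + j*j)) + j = (1 + (3 + j²)) + j = (4 + j²) + j = 4 + j + j²)
Y(z(-2)) + s(g(-1)) = -2 + (4 + (-4 - 1 + (-1)²) + (-4 - 1 + (-1)²)²) = -2 + (4 + (-4 - 1 + 1) + (-4 - 1 + 1)²) = -2 + (4 - 4 + (-4)²) = -2 + (4 - 4 + 16) = -2 + 16 = 14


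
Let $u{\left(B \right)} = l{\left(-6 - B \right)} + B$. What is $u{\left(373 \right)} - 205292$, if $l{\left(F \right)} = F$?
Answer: $-205298$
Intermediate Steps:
$u{\left(B \right)} = -6$ ($u{\left(B \right)} = \left(-6 - B\right) + B = -6$)
$u{\left(373 \right)} - 205292 = -6 - 205292 = -205298$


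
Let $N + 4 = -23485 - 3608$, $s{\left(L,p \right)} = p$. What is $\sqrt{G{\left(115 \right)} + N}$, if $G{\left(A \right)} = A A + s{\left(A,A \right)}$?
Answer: $i \sqrt{13757} \approx 117.29 i$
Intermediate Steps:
$G{\left(A \right)} = A + A^{2}$ ($G{\left(A \right)} = A A + A = A^{2} + A = A + A^{2}$)
$N = -27097$ ($N = -4 - 27093 = -27097$)
$\sqrt{G{\left(115 \right)} + N} = \sqrt{115 \left(1 + 115\right) - 27097} = \sqrt{115 \cdot 116 - 27097} = \sqrt{13340 - 27097} = \sqrt{-13757} = i \sqrt{13757}$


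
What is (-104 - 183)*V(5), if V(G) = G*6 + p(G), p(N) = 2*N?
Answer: -11480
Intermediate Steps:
V(G) = 8*G (V(G) = G*6 + 2*G = 6*G + 2*G = 8*G)
(-104 - 183)*V(5) = (-104 - 183)*(8*5) = -287*40 = -11480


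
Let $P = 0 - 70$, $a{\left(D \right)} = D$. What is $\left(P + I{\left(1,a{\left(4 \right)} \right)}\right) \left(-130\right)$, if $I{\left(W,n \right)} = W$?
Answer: $8970$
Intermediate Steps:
$P = -70$
$\left(P + I{\left(1,a{\left(4 \right)} \right)}\right) \left(-130\right) = \left(-70 + 1\right) \left(-130\right) = \left(-69\right) \left(-130\right) = 8970$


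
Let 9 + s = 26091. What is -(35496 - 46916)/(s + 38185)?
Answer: 11420/64267 ≈ 0.17770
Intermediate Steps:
s = 26082 (s = -9 + 26091 = 26082)
-(35496 - 46916)/(s + 38185) = -(35496 - 46916)/(26082 + 38185) = -(-11420)/64267 = -1*(-11420/64267) = 11420/64267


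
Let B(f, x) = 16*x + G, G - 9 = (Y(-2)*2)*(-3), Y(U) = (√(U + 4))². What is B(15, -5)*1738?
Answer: -144254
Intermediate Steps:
Y(U) = 4 + U (Y(U) = (√(4 + U))² = 4 + U)
G = -3 (G = 9 + ((4 - 2)*2)*(-3) = 9 + (2*2)*(-3) = 9 + 4*(-3) = 9 - 12 = -3)
B(f, x) = -3 + 16*x (B(f, x) = 16*x - 3 = -3 + 16*x)
B(15, -5)*1738 = (-3 + 16*(-5))*1738 = (-3 - 80)*1738 = -83*1738 = -144254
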